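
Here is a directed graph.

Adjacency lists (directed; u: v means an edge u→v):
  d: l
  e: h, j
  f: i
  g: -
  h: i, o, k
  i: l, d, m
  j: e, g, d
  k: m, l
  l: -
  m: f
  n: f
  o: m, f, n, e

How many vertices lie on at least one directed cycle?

7

A vertex is on a directed cycle iff it belongs to a strongly connected component of size ≥ 2 (or has a self-loop).
The vertices on cycles are {e, f, h, i, j, m, o} — 7 in total.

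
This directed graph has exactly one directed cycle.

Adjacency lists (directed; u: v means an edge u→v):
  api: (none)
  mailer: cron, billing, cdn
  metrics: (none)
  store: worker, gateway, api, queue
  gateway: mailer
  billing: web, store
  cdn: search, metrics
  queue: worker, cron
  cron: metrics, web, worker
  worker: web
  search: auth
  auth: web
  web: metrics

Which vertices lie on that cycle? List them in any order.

store, mailer, billing, gateway

DFS with gray/black marking from store:
store gray
  worker gray
    web gray
      metrics gray
      metrics black
    web black
  worker black
  gateway gray
    mailer gray
      cron gray
        cron→metrics: metrics black — skip
        cron→web: web black — skip
        cron→worker: worker black — skip
      cron black
      billing gray
        billing→web: web black — skip
        billing→store: store is gray → back edge
Back edge closes the cycle store → gateway → mailer → billing → store; its vertices are {store, mailer, billing, gateway}.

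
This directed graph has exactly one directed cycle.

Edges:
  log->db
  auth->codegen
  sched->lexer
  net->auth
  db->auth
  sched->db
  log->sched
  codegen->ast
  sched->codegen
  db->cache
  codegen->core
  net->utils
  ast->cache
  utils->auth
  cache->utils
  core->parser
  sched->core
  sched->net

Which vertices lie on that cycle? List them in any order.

ast, auth, cache, utils, codegen

DFS with gray/black marking from codegen:
codegen gray
  ast gray
    cache gray
      utils gray
        auth gray
          auth→codegen: codegen is gray → back edge
Back edge closes the cycle codegen → ast → cache → utils → auth → codegen; its vertices are {ast, auth, cache, utils, codegen}.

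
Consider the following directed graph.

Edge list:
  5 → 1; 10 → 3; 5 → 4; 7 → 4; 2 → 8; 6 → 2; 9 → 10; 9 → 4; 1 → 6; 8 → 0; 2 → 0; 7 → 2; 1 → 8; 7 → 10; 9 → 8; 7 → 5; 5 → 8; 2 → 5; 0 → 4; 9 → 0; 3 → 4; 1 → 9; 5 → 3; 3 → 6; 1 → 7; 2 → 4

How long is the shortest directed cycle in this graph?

3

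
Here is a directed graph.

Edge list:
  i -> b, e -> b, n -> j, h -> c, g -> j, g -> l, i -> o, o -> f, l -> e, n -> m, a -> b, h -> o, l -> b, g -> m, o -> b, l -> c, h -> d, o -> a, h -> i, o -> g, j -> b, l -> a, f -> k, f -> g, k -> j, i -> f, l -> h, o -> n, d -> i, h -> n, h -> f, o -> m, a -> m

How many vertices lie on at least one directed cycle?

A vertex is on a directed cycle iff it belongs to a strongly connected component of size ≥ 2 (or has a self-loop).
The vertices on cycles are {d, f, g, h, i, l, o} — 7 in total.

7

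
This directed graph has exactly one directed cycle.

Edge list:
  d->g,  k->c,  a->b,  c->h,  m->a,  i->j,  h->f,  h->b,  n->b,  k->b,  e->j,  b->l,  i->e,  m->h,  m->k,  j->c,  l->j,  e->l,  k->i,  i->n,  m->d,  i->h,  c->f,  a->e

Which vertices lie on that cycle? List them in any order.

b, c, h, j, l

DFS with gray/black marking from c:
c gray
  h gray
    b gray
      l gray
        j gray
          j→c: c is gray → back edge
Back edge closes the cycle c → h → b → l → j → c; its vertices are {b, c, h, j, l}.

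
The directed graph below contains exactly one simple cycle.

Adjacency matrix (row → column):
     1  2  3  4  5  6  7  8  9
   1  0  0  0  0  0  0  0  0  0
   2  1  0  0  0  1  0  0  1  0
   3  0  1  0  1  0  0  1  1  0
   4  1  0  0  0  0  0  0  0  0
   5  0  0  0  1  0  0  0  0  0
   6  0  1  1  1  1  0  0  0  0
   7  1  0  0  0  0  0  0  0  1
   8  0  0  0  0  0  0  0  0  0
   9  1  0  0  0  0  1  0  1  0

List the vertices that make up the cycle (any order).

DFS with gray/black marking from 9:
9 gray
  8 gray
  8 black
  6 gray
    3 gray
      7 gray
        7→9: 9 is gray → back edge
Back edge closes the cycle 9 → 6 → 3 → 7 → 9; its vertices are {3, 6, 7, 9}.

3, 6, 7, 9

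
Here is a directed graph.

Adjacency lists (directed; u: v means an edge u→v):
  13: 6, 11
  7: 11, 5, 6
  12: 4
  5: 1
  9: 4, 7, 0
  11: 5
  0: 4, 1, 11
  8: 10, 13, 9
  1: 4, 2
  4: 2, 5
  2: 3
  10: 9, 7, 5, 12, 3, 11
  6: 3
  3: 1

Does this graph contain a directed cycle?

Yes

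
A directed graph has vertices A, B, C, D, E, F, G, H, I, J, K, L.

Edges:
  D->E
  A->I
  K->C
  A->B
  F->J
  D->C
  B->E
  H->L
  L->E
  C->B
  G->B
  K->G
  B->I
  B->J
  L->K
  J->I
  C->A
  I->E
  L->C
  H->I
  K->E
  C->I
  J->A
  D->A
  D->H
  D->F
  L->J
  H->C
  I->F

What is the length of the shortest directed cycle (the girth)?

For each vertex v, BFS finds the shortest path from v back to v.
The shortest such closed walk is F → J → I → F, length 3.

3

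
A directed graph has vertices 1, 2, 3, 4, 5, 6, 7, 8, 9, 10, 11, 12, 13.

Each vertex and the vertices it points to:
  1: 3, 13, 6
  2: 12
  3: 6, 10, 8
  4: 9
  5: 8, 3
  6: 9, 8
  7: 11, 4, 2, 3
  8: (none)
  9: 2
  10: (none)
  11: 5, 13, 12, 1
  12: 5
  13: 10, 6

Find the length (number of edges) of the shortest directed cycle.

6

For each vertex v, BFS finds the shortest path from v back to v.
The shortest such closed walk is 12 → 5 → 3 → 6 → 9 → 2 → 12, length 6.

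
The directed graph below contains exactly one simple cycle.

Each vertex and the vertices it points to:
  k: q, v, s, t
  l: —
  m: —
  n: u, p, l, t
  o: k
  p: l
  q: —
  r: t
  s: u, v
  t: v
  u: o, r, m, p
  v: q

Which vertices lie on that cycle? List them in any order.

DFS with gray/black marking from u:
u gray
  o gray
    k gray
      q gray
      q black
      v gray
        v→q: q black — skip
      v black
      s gray
        s→u: u is gray → back edge
Back edge closes the cycle u → o → k → s → u; its vertices are {k, o, s, u}.

k, o, s, u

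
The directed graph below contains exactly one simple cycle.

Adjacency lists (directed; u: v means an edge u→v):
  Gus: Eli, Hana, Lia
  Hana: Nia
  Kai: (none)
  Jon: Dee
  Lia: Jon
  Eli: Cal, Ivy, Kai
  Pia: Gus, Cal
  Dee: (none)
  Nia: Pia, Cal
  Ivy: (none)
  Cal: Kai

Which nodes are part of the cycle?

Gus, Nia, Pia, Hana

DFS with gray/black marking from Gus:
Gus gray
  Eli gray
    Cal gray
      Kai gray
      Kai black
    Cal black
    Ivy gray
    Ivy black
    Eli→Kai: Kai black — skip
  Eli black
  Hana gray
    Nia gray
      Pia gray
        Pia→Gus: Gus is gray → back edge
Back edge closes the cycle Gus → Hana → Nia → Pia → Gus; its vertices are {Gus, Nia, Pia, Hana}.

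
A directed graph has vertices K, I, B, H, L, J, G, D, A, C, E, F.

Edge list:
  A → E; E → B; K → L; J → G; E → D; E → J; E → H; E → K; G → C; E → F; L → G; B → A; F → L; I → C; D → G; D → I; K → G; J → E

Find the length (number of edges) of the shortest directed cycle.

2

For each vertex v, BFS finds the shortest path from v back to v.
The shortest such closed walk is E → J → E, length 2.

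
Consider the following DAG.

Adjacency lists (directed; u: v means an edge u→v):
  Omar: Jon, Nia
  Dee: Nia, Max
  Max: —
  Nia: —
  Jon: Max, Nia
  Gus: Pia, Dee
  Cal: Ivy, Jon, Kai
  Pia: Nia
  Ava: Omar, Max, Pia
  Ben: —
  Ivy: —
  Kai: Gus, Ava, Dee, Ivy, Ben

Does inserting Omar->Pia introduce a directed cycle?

No

Adding Omar→Pia creates a cycle iff Pia can already reach Omar.
Explore from Pia: no path reaches Omar. The graph stays acyclic.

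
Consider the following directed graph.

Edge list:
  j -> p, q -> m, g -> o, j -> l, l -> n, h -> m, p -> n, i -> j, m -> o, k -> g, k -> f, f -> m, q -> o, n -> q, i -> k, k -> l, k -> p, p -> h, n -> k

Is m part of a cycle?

No

m lies on a cycle iff there is a path from m back to itself.
Exploring from m, it never reaches itself; equivalently, its strongly connected component is a singleton.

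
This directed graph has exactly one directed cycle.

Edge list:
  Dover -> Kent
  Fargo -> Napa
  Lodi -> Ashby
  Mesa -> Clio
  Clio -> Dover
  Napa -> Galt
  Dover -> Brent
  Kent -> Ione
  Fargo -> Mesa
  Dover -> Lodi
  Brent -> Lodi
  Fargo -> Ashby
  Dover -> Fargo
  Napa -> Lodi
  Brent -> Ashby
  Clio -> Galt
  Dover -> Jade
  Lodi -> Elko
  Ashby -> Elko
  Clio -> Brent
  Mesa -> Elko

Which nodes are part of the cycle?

Clio, Mesa, Dover, Fargo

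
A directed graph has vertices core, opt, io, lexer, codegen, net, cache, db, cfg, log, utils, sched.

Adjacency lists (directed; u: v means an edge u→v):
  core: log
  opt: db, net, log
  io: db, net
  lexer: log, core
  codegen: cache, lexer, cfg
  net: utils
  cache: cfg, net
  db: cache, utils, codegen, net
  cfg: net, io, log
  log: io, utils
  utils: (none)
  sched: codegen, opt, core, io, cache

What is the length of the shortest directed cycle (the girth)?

4

For each vertex v, BFS finds the shortest path from v back to v.
The shortest such closed walk is codegen → cfg → io → db → codegen, length 4.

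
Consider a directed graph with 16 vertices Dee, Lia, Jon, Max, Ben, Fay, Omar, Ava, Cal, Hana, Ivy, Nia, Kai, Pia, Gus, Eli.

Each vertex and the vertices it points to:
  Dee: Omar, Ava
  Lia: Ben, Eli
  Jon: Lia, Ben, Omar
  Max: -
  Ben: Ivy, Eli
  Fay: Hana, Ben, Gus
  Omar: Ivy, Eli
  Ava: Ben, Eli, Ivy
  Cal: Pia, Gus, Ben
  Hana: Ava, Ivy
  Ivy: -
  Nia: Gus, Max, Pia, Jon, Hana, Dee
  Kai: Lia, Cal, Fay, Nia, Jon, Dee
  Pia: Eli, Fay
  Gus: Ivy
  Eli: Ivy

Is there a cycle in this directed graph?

No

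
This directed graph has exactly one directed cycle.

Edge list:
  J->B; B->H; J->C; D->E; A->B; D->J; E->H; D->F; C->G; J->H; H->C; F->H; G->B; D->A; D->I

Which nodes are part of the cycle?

B, C, G, H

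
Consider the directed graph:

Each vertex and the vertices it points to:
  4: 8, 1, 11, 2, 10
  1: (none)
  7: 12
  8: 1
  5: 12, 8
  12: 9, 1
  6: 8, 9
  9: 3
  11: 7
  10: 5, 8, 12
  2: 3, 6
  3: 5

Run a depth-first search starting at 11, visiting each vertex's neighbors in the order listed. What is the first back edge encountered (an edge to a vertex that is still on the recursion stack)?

DFS from 11 (visiting each vertex's neighbors in the order listed); mark gray on enter, black on exit:
11 gray
  7 gray
    12 gray
      9 gray
        3 gray
          5 gray
            5→12: 12 is gray → back edge
First back edge: 5 → 12.

5→12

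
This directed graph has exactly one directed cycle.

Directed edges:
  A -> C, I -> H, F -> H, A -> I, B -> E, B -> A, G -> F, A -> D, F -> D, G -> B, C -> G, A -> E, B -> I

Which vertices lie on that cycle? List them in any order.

A, B, C, G

DFS with gray/black marking from G:
G gray
  B gray
    A gray
      I gray
        H gray
        H black
      I black
      D gray
      D black
      E gray
      E black
      C gray
        C→G: G is gray → back edge
Back edge closes the cycle G → B → A → C → G; its vertices are {A, B, C, G}.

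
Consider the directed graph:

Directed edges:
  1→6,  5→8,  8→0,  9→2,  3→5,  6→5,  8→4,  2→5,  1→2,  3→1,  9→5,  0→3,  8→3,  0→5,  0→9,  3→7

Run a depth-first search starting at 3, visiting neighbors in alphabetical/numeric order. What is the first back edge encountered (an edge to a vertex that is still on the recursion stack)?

DFS from 3 (visiting neighbors in alphabetical/numeric order); mark gray on enter, black on exit:
3 gray
  1 gray
    2 gray
      5 gray
        8 gray
          0 gray
            0→3: 3 is gray → back edge
First back edge: 0 → 3.

0→3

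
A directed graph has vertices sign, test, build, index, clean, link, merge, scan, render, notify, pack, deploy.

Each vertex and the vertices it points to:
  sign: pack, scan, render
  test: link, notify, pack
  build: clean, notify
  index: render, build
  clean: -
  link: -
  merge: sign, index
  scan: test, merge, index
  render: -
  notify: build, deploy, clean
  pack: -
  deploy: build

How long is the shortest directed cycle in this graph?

For each vertex v, BFS finds the shortest path from v back to v.
The shortest such closed walk is notify → build → notify, length 2.

2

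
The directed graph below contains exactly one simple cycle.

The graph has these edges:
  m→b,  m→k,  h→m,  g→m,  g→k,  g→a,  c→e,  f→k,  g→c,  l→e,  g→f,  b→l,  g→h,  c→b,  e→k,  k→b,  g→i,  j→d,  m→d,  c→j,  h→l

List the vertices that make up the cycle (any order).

DFS with gray/black marking from b:
b gray
  l gray
    e gray
      k gray
        k→b: b is gray → back edge
Back edge closes the cycle b → l → e → k → b; its vertices are {b, e, k, l}.

b, e, k, l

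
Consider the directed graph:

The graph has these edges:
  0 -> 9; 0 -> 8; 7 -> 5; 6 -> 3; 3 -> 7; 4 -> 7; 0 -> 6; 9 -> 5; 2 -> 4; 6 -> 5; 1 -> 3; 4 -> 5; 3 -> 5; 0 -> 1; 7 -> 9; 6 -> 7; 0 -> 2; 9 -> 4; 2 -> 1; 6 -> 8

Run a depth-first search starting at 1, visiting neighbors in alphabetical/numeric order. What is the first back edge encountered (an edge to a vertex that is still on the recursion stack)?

DFS from 1 (visiting neighbors in alphabetical/numeric order); mark gray on enter, black on exit:
1 gray
  3 gray
    5 gray
    5 black
    7 gray
      7→5: 5 black — skip
      9 gray
        4 gray
          4→5: 5 black — skip
          4→7: 7 is gray → back edge
First back edge: 4 → 7.

4→7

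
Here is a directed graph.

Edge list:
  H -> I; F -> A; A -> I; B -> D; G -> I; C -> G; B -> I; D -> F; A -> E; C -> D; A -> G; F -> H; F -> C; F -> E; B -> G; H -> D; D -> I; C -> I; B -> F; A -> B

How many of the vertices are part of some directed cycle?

A vertex is on a directed cycle iff it belongs to a strongly connected component of size ≥ 2 (or has a self-loop).
The vertices on cycles are {A, B, C, D, F, H} — 6 in total.

6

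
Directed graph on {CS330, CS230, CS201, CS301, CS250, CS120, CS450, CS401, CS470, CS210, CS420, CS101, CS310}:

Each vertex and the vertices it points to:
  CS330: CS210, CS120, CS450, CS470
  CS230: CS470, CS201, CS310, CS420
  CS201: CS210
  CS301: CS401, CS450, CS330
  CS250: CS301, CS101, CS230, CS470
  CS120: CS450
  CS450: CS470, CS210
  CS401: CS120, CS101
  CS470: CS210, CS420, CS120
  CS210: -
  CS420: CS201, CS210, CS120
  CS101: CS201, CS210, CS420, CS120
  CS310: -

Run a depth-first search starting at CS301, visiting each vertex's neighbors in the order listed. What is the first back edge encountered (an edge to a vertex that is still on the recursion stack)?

CS420->CS120

DFS from CS301 (visiting each vertex's neighbors in the order listed); mark gray on enter, black on exit:
CS301 gray
  CS401 gray
    CS120 gray
      CS450 gray
        CS470 gray
          CS210 gray
          CS210 black
          CS420 gray
            CS201 gray
              CS201→CS210: CS210 black — skip
            CS201 black
            CS420→CS210: CS210 black — skip
            CS420→CS120: CS120 is gray → back edge
First back edge: CS420 → CS120.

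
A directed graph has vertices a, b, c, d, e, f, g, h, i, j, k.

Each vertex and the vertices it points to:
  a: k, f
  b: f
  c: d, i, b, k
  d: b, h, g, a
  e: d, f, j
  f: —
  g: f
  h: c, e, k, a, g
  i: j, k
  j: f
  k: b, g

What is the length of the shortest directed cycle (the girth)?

For each vertex v, BFS finds the shortest path from v back to v.
The shortest such closed walk is d → h → c → d, length 3.

3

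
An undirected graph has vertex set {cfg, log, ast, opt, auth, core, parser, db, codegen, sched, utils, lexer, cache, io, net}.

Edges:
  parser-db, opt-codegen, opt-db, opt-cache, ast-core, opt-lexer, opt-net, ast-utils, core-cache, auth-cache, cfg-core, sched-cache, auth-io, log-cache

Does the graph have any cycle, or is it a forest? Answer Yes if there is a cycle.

DFS, tracking each vertex's parent; an edge to a visited non-parent vertex closes a cycle.
Start from utils:
visit utils (parent –)
  visit ast (parent utils)
    ast–utils: parent, skip
    visit core (parent ast)
      visit cache (parent core)
        visit opt (parent cache)
          opt–cache: parent, skip
          visit net (parent opt)
            net–opt: parent, skip
          visit lexer (parent opt)
            lexer–opt: parent, skip
          visit codegen (parent opt)
            codegen–opt: parent, skip
          visit db (parent opt)
            db–opt: parent, skip
            visit parser (parent db)
              parser–db: parent, skip
        visit auth (parent cache)
          auth–cache: parent, skip
          visit io (parent auth)
            io–auth: parent, skip
        visit log (parent cache)
          log–cache: parent, skip
        visit sched (parent cache)
          sched–cache: parent, skip
        cache–core: parent, skip
      core–ast: parent, skip
      visit cfg (parent core)
        cfg–core: parent, skip
No non-parent visited neighbor found — the graph is a forest.

No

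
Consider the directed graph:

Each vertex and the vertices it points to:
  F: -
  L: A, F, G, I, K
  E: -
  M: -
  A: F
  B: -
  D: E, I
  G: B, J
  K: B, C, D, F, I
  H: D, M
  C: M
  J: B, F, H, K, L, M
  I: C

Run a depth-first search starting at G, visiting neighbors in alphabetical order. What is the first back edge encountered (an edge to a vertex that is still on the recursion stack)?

L→G

DFS from G (visiting neighbors in alphabetical order); mark gray on enter, black on exit:
G gray
  B gray
  B black
  J gray
    J→B: B black — skip
    F gray
    F black
    H gray
      D gray
        E gray
        E black
        I gray
          C gray
            M gray
            M black
          C black
        I black
      D black
      H→M: M black — skip
    H black
    K gray
      K→B: B black — skip
      K→C: C black — skip
      K→D: D black — skip
      K→F: F black — skip
      K→I: I black — skip
    K black
    L gray
      A gray
        A→F: F black — skip
      A black
      L→F: F black — skip
      L→G: G is gray → back edge
First back edge: L → G.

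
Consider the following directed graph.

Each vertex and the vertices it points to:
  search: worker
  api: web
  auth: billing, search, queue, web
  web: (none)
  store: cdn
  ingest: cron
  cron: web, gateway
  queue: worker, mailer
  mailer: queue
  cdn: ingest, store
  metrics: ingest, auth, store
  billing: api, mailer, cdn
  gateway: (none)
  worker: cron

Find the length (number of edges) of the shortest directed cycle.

2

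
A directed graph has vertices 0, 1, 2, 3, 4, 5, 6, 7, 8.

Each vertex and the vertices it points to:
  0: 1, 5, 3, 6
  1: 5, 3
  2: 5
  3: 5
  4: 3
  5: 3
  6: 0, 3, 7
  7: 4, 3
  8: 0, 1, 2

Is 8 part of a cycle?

No

8 lies on a cycle iff there is a path from 8 back to itself.
Exploring from 8, it never reaches itself; equivalently, its strongly connected component is a singleton.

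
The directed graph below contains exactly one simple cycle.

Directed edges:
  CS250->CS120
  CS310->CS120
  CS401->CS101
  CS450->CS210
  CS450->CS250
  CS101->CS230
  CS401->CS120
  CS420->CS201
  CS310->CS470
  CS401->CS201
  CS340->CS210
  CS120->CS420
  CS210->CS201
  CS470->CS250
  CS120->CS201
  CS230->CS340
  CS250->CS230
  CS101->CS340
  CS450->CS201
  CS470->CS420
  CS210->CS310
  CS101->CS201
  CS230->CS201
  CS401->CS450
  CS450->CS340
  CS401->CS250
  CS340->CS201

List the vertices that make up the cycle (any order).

DFS with gray/black marking from CS210:
CS210 gray
  CS310 gray
    CS120 gray
      CS201 gray
      CS201 black
      CS420 gray
        CS420→CS201: CS201 black — skip
      CS420 black
    CS120 black
    CS470 gray
      CS250 gray
        CS250→CS120: CS120 black — skip
        CS230 gray
          CS340 gray
            CS340→CS210: CS210 is gray → back edge
Back edge closes the cycle CS210 → CS310 → CS470 → CS250 → CS230 → CS340 → CS210; its vertices are {CS210, CS230, CS250, CS310, CS340, CS470}.

CS210, CS230, CS250, CS310, CS340, CS470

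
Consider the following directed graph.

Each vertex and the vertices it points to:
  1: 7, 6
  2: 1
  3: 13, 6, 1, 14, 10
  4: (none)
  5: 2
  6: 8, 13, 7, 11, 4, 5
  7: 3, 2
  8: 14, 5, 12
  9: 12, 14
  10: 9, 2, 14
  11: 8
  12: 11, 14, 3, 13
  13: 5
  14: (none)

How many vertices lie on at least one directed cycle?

A vertex is on a directed cycle iff it belongs to a strongly connected component of size ≥ 2 (or has a self-loop).
The vertices on cycles are {1, 2, 3, 5, 6, 7, 8, 9, 10, 11, 12, 13} — 12 in total.

12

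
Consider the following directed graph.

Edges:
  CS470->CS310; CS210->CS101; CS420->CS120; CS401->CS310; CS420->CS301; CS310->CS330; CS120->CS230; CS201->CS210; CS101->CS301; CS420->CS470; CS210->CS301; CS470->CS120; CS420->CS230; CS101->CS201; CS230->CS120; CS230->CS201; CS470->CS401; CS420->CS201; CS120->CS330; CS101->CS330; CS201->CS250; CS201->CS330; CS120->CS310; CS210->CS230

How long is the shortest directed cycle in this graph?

For each vertex v, BFS finds the shortest path from v back to v.
The shortest such closed walk is CS120 → CS230 → CS120, length 2.

2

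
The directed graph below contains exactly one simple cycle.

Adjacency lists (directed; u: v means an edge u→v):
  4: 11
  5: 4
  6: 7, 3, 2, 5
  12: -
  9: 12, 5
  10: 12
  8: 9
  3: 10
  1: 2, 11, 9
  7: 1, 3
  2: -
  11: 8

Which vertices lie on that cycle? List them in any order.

DFS with gray/black marking from 9:
9 gray
  12 gray
  12 black
  5 gray
    4 gray
      11 gray
        8 gray
          8→9: 9 is gray → back edge
Back edge closes the cycle 9 → 5 → 4 → 11 → 8 → 9; its vertices are {4, 5, 8, 9, 11}.

4, 5, 8, 9, 11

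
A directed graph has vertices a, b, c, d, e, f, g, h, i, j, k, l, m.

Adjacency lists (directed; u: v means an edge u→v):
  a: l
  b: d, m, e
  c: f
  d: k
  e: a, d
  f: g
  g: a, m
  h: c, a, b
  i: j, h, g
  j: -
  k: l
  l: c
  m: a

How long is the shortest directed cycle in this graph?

5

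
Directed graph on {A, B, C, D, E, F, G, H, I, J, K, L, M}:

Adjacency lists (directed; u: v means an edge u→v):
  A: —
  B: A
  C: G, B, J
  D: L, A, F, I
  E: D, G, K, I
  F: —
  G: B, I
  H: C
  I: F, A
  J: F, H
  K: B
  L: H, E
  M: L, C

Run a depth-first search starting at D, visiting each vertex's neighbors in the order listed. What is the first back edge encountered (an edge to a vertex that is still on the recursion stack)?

J->H

DFS from D (visiting each vertex's neighbors in the order listed); mark gray on enter, black on exit:
D gray
  L gray
    H gray
      C gray
        G gray
          B gray
            A gray
            A black
          B black
          I gray
            F gray
            F black
            I→A: A black — skip
          I black
        G black
        C→B: B black — skip
        J gray
          J→F: F black — skip
          J→H: H is gray → back edge
First back edge: J → H.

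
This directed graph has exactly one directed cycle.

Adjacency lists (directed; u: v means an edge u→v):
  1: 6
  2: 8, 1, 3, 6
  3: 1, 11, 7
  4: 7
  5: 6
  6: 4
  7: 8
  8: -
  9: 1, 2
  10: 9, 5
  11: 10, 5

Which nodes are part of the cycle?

DFS with gray/black marking from 11:
11 gray
  10 gray
    9 gray
      1 gray
        6 gray
          4 gray
            7 gray
              8 gray
              8 black
            7 black
          4 black
        6 black
      1 black
      2 gray
        2→8: 8 black — skip
        2→1: 1 black — skip
        3 gray
          3→1: 1 black — skip
          3→11: 11 is gray → back edge
Back edge closes the cycle 11 → 10 → 9 → 2 → 3 → 11; its vertices are {2, 3, 9, 10, 11}.

2, 3, 9, 10, 11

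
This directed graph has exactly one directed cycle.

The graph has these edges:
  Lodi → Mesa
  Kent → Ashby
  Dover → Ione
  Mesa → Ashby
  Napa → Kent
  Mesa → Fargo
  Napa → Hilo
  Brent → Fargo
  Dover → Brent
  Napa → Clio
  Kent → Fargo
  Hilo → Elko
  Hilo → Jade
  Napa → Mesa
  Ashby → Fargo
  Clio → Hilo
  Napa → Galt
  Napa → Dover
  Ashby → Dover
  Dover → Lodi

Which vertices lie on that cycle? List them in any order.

DFS with gray/black marking from Dover:
Dover gray
  Lodi gray
    Mesa gray
      Fargo gray
      Fargo black
      Ashby gray
        Ashby→Fargo: Fargo black — skip
        Ashby→Dover: Dover is gray → back edge
Back edge closes the cycle Dover → Lodi → Mesa → Ashby → Dover; its vertices are {Lodi, Mesa, Ashby, Dover}.

Lodi, Mesa, Ashby, Dover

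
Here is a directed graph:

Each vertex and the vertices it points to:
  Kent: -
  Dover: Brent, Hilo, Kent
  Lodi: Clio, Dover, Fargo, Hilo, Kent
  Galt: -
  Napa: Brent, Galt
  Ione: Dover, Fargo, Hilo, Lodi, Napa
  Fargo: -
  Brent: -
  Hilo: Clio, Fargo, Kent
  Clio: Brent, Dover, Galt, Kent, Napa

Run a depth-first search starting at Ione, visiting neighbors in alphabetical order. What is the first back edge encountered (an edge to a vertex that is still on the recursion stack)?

DFS from Ione (visiting neighbors in alphabetical order); mark gray on enter, black on exit:
Ione gray
  Dover gray
    Brent gray
    Brent black
    Hilo gray
      Clio gray
        Clio→Brent: Brent black — skip
        Clio→Dover: Dover is gray → back edge
First back edge: Clio → Dover.

Clio->Dover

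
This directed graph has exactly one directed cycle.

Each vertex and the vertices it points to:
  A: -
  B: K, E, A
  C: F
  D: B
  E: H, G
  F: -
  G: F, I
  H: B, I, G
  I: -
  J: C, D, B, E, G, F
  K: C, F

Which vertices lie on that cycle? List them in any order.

DFS with gray/black marking from E:
E gray
  H gray
    B gray
      K gray
        C gray
          F gray
          F black
        C black
        K→F: F black — skip
      K black
      B→E: E is gray → back edge
Back edge closes the cycle E → H → B → E; its vertices are {B, E, H}.

B, E, H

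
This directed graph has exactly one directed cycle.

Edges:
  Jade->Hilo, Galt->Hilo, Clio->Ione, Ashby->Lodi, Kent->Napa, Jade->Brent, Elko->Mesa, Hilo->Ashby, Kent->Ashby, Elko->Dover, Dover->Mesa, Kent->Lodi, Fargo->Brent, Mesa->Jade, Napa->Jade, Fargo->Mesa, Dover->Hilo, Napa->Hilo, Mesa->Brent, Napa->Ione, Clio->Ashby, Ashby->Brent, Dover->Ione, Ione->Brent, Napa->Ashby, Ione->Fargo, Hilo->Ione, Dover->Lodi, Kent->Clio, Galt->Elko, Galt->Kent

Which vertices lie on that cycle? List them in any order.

Hilo, Ione, Jade, Mesa, Fargo

DFS with gray/black marking from Hilo:
Hilo gray
  Ashby gray
    Lodi gray
    Lodi black
    Brent gray
    Brent black
  Ashby black
  Ione gray
    Fargo gray
      Mesa gray
        Jade gray
          Jade→Brent: Brent black — skip
          Jade→Hilo: Hilo is gray → back edge
Back edge closes the cycle Hilo → Ione → Fargo → Mesa → Jade → Hilo; its vertices are {Hilo, Ione, Jade, Mesa, Fargo}.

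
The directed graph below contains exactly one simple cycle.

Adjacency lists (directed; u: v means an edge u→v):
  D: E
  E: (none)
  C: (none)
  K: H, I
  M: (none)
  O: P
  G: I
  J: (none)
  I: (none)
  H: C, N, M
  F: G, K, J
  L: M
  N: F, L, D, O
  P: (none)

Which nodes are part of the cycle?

DFS with gray/black marking from N:
N gray
  F gray
    G gray
      I gray
      I black
    G black
    K gray
      H gray
        C gray
        C black
        H→N: N is gray → back edge
Back edge closes the cycle N → F → K → H → N; its vertices are {F, H, K, N}.

F, H, K, N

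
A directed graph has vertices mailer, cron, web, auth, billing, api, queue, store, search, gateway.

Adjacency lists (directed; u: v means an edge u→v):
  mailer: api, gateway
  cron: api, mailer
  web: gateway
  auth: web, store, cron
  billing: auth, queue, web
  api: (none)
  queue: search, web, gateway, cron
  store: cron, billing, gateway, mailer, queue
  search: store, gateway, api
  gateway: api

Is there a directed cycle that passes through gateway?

gateway lies on a cycle iff there is a path from gateway back to itself.
Exploring from gateway, it never reaches itself; equivalently, its strongly connected component is a singleton.

No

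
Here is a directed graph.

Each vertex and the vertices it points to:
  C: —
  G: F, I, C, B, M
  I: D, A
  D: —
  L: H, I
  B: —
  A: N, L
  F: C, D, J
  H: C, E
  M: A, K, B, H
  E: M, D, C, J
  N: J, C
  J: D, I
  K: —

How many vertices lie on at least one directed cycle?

A vertex is on a directed cycle iff it belongs to a strongly connected component of size ≥ 2 (or has a self-loop).
The vertices on cycles are {A, E, H, I, J, L, M, N} — 8 in total.

8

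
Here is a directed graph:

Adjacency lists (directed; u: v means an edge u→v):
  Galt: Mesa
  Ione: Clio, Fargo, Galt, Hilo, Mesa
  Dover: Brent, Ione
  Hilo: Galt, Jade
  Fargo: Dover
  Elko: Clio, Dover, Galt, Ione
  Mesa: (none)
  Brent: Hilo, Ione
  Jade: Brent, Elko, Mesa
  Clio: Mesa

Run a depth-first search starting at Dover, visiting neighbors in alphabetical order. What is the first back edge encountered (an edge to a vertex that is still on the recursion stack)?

Jade→Brent

DFS from Dover (visiting neighbors in alphabetical order); mark gray on enter, black on exit:
Dover gray
  Brent gray
    Hilo gray
      Galt gray
        Mesa gray
        Mesa black
      Galt black
      Jade gray
        Jade→Brent: Brent is gray → back edge
First back edge: Jade → Brent.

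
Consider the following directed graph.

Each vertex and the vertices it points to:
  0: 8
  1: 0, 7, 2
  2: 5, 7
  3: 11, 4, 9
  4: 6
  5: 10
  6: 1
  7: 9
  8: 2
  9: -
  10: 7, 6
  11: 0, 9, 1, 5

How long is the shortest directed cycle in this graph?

For each vertex v, BFS finds the shortest path from v back to v.
The shortest such closed walk is 5 → 10 → 6 → 1 → 2 → 5, length 5.

5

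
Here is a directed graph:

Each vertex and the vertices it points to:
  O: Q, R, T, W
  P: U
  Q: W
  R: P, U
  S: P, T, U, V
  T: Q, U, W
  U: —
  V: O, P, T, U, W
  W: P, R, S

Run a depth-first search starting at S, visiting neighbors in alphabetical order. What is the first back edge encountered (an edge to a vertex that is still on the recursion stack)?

W->S

DFS from S (visiting neighbors in alphabetical order); mark gray on enter, black on exit:
S gray
  P gray
    U gray
    U black
  P black
  T gray
    Q gray
      W gray
        W→P: P black — skip
        R gray
          R→P: P black — skip
          R→U: U black — skip
        R black
        W→S: S is gray → back edge
First back edge: W → S.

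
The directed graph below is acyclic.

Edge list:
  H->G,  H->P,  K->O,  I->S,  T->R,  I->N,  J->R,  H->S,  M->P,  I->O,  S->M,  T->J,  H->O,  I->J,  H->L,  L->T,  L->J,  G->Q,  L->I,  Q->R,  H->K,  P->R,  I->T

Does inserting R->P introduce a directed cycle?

Yes

Adding R→P creates a cycle iff P can already reach R.
Path from P: P → R.
So P → … → R → P is a cycle.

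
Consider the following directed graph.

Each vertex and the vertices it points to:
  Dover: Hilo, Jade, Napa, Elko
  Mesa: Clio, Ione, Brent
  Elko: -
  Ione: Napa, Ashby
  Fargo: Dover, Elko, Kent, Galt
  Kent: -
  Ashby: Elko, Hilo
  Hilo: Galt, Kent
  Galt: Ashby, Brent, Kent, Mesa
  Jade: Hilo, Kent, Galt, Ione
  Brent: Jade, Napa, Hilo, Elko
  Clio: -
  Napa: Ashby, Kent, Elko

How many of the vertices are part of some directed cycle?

8

A vertex is on a directed cycle iff it belongs to a strongly connected component of size ≥ 2 (or has a self-loop).
The vertices on cycles are {Galt, Hilo, Ione, Jade, Mesa, Napa, Ashby, Brent} — 8 in total.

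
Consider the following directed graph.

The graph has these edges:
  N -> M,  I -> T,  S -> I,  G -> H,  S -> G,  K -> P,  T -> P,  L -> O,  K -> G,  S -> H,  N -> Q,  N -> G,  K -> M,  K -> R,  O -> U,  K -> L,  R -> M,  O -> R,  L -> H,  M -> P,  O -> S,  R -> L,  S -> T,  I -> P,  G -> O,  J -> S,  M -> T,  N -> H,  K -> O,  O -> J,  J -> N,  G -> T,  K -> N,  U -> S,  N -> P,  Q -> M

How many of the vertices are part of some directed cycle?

8

A vertex is on a directed cycle iff it belongs to a strongly connected component of size ≥ 2 (or has a self-loop).
The vertices on cycles are {G, J, L, N, O, R, S, U} — 8 in total.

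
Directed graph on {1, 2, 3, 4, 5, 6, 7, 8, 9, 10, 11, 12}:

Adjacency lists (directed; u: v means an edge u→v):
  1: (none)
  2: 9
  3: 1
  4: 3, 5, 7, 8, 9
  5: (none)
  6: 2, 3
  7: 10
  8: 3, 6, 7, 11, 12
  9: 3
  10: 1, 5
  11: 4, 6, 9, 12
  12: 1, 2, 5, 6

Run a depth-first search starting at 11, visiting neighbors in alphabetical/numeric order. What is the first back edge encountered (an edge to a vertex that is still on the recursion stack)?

8→11

DFS from 11 (visiting neighbors in alphabetical/numeric order); mark gray on enter, black on exit:
11 gray
  4 gray
    3 gray
      1 gray
      1 black
    3 black
    5 gray
    5 black
    7 gray
      10 gray
        10→1: 1 black — skip
        10→5: 5 black — skip
      10 black
    7 black
    8 gray
      8→3: 3 black — skip
      6 gray
        2 gray
          9 gray
            9→3: 3 black — skip
          9 black
        2 black
        6→3: 3 black — skip
      6 black
      8→7: 7 black — skip
      8→11: 11 is gray → back edge
First back edge: 8 → 11.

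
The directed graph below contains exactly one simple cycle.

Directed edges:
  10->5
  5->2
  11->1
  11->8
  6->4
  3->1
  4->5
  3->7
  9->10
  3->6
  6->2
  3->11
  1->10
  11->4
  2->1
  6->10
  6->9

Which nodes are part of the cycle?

DFS with gray/black marking from 10:
10 gray
  5 gray
    2 gray
      1 gray
        1→10: 10 is gray → back edge
Back edge closes the cycle 10 → 5 → 2 → 1 → 10; its vertices are {1, 2, 5, 10}.

1, 2, 5, 10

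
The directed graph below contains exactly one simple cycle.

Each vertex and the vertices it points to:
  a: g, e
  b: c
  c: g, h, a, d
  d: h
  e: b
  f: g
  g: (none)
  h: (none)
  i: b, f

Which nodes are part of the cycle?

DFS with gray/black marking from b:
b gray
  c gray
    g gray
    g black
    h gray
    h black
    a gray
      a→g: g black — skip
      e gray
        e→b: b is gray → back edge
Back edge closes the cycle b → c → a → e → b; its vertices are {a, b, c, e}.

a, b, c, e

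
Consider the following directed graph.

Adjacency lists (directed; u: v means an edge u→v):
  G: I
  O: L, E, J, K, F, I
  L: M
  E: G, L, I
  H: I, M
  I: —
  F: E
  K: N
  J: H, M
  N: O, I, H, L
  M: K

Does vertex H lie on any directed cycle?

Yes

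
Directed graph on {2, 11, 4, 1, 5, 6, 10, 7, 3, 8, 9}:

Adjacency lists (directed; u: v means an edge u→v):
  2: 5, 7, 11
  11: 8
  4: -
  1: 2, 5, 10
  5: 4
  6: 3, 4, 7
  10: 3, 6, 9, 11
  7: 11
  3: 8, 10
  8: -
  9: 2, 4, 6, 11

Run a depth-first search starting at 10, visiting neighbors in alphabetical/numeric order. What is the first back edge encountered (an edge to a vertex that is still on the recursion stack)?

3→10

DFS from 10 (visiting neighbors in alphabetical/numeric order); mark gray on enter, black on exit:
10 gray
  3 gray
    8 gray
    8 black
    3→10: 10 is gray → back edge
First back edge: 3 → 10.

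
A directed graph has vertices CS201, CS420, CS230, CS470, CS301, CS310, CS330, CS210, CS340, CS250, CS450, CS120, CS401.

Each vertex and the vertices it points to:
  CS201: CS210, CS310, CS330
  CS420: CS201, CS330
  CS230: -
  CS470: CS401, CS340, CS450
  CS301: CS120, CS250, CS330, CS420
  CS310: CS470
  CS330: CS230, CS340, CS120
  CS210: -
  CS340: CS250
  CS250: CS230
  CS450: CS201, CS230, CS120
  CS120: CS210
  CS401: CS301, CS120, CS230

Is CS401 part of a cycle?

CS401 is on a cycle iff CS401 can reach itself via ≥1 edge.
CS401 → CS301 → CS420 → CS201 → CS310 → CS470 → CS401 — yes.

Yes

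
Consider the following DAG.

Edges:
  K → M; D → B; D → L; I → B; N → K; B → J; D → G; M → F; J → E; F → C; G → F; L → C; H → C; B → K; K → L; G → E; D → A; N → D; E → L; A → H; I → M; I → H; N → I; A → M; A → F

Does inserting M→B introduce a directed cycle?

Yes

Adding M→B creates a cycle iff B can already reach M.
Path from B: B → K → M.
So B → … → M → B is a cycle.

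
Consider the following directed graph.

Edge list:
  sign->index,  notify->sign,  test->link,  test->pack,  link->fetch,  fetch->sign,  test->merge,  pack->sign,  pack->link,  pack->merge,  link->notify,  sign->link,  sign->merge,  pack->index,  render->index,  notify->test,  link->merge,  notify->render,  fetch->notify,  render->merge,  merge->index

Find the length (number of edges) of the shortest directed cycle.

3

For each vertex v, BFS finds the shortest path from v back to v.
The shortest such closed walk is test → link → notify → test, length 3.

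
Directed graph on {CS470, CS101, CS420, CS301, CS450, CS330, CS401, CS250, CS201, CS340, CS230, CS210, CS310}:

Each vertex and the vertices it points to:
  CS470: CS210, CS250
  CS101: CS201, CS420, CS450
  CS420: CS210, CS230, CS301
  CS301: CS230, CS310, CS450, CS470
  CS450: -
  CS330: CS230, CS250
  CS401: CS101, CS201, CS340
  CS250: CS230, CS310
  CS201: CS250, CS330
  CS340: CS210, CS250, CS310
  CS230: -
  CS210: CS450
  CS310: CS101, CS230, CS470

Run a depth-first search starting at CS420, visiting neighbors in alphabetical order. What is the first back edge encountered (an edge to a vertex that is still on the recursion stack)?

DFS from CS420 (visiting neighbors in alphabetical order); mark gray on enter, black on exit:
CS420 gray
  CS210 gray
    CS450 gray
    CS450 black
  CS210 black
  CS230 gray
  CS230 black
  CS301 gray
    CS301→CS230: CS230 black — skip
    CS310 gray
      CS101 gray
        CS201 gray
          CS250 gray
            CS250→CS230: CS230 black — skip
            CS250→CS310: CS310 is gray → back edge
First back edge: CS250 → CS310.

CS250→CS310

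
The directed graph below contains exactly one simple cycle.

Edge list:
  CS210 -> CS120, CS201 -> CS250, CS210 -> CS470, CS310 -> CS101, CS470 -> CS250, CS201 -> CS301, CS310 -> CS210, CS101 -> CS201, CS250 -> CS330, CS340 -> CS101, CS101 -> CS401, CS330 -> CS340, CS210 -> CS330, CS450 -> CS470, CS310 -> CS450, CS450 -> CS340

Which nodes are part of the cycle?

CS101, CS201, CS250, CS330, CS340

DFS with gray/black marking from CS101:
CS101 gray
  CS201 gray
    CS301 gray
    CS301 black
    CS250 gray
      CS330 gray
        CS340 gray
          CS340→CS101: CS101 is gray → back edge
Back edge closes the cycle CS101 → CS201 → CS250 → CS330 → CS340 → CS101; its vertices are {CS101, CS201, CS250, CS330, CS340}.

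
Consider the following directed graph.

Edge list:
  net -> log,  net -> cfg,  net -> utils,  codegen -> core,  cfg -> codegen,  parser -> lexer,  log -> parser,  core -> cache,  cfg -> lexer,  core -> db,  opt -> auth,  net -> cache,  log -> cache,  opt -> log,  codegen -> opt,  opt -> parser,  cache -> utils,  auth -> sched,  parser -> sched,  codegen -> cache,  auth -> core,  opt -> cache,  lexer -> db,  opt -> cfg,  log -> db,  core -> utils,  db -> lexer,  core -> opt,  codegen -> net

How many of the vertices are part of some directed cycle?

8

A vertex is on a directed cycle iff it belongs to a strongly connected component of size ≥ 2 (or has a self-loop).
The vertices on cycles are {db, cfg, net, opt, auth, core, lexer, codegen} — 8 in total.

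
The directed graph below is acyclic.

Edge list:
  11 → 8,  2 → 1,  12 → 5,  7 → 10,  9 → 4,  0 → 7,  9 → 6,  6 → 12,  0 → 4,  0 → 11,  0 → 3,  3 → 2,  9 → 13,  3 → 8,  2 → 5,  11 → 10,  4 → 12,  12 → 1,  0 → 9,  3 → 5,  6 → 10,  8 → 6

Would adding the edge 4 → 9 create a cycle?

Adding 4→9 creates a cycle iff 9 can already reach 4.
Path from 9: 9 → 4.
So 9 → … → 4 → 9 is a cycle.

Yes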